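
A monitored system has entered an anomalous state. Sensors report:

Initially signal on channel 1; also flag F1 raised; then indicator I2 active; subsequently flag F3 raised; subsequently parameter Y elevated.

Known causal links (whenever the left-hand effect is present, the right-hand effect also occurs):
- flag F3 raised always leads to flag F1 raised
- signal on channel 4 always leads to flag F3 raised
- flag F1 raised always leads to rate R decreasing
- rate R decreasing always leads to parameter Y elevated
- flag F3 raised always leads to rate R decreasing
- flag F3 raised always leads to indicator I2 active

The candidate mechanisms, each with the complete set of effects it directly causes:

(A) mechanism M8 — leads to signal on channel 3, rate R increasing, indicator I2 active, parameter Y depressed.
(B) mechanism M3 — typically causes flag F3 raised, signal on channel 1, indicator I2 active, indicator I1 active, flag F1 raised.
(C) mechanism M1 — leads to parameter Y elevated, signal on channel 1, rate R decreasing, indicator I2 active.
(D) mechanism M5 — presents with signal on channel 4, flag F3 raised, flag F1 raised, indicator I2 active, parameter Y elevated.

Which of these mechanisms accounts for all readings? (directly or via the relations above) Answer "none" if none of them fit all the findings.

Testing each hypothesis:
(A) mechanism M8 — signal on channel 1 NO; flag F1 raised NO; indicator I2 active yes; flag F3 raised NO; parameter Y elevated NO
(B) mechanism M3 — signal on channel 1 yes; flag F1 raised yes; indicator I2 active yes; flag F3 raised yes; parameter Y elevated yes (through flag F3 raised → rate R decreasing → parameter Y elevated)
(C) mechanism M1 — does not account for flag F1 raised, flag F3 raised
(D) mechanism M5 — does not account for signal on channel 1
Only (B) is consistent with every observation.

B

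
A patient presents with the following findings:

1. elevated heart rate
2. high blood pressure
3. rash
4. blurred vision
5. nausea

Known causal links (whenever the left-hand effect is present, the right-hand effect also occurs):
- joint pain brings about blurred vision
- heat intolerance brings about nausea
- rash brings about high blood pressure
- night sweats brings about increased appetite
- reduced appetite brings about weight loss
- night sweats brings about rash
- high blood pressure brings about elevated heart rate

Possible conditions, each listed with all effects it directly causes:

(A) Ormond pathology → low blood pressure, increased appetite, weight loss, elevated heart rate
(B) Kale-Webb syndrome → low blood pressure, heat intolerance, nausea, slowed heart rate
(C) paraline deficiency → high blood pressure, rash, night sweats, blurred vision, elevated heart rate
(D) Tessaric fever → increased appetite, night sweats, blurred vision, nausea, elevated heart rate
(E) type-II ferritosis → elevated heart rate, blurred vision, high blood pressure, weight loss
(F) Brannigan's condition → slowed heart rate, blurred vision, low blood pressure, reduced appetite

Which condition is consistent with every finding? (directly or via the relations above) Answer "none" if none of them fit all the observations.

D

Testing each hypothesis:
(A) Ormond pathology — fails on high blood pressure, rash, blurred vision, nausea (predicts low blood pressure, not high blood pressure)
(B) Kale-Webb syndrome — fails on elevated heart rate, high blood pressure, rash, blurred vision (predicts slowed heart rate, not elevated heart rate; predicts low blood pressure, not high blood pressure)
(C) paraline deficiency — elevated heart rate yes; high blood pressure yes; rash yes; blurred vision yes; nausea NO
(D) Tessaric fever — elevated heart rate yes; high blood pressure yes (via night sweats → rash → high blood pressure); rash yes (via night sweats → rash); blurred vision yes; nausea yes
(E) type-II ferritosis — elevated heart rate yes; high blood pressure yes; rash NO; blurred vision yes; nausea NO
(F) Brannigan's condition — elevated heart rate NO; high blood pressure NO; rash NO; blurred vision yes; nausea NO
(D) alone accounts for all the evidence.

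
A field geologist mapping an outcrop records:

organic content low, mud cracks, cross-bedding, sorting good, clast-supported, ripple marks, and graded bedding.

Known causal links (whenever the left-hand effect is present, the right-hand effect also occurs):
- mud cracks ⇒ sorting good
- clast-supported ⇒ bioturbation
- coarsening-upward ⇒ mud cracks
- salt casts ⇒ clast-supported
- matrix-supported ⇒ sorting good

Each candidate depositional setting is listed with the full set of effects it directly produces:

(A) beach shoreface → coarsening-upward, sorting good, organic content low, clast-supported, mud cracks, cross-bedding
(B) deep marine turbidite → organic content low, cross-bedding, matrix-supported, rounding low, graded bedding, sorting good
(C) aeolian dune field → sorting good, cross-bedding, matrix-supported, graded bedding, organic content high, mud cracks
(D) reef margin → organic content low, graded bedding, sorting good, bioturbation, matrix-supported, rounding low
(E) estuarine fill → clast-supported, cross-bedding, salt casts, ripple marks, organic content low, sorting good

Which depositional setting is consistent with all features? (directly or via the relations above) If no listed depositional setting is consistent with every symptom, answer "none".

Per-candidate check:
(A) beach shoreface — organic content low ✓; mud cracks ✓; cross-bedding ✓; sorting good ✓; clast-supported ✓; ripple marks ✗; graded bedding ✗
(B) deep marine turbidite — fails on mud cracks, clast-supported, ripple marks (predicts matrix-supported, not clast-supported)
(C) aeolian dune field — organic content low ✗; mud cracks ✓; cross-bedding ✓; sorting good ✓; clast-supported ✗; ripple marks ✗; graded bedding ✓
(D) reef margin — organic content low ✓; mud cracks ✗; cross-bedding ✗; sorting good ✓; clast-supported ✗; ripple marks ✗; graded bedding ✓
(E) estuarine fill — does not account for mud cracks, graded bedding
Every candidate fails on at least one observation.

none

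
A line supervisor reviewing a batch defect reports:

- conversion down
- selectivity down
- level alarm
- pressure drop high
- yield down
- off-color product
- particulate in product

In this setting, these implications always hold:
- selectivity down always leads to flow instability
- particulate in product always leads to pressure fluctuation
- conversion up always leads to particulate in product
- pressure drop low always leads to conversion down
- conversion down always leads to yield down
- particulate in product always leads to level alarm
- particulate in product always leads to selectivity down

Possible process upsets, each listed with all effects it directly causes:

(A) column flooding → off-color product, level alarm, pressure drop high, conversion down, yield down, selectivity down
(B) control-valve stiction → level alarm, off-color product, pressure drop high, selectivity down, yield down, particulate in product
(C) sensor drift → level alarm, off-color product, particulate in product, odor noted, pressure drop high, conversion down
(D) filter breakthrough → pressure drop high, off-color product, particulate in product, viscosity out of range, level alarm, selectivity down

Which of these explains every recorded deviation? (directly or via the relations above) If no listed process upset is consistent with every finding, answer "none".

Per-candidate check:
(A) column flooding — does not account for particulate in product
(B) control-valve stiction — does not account for conversion down
(C) sensor drift — accounts for every observation (selectivity down via particulate in product → selectivity down)
(D) filter breakthrough — conversion down -; selectivity down +; level alarm +; pressure drop high +; yield down -; off-color product +; particulate in product +
(C) alone accounts for all the evidence.

C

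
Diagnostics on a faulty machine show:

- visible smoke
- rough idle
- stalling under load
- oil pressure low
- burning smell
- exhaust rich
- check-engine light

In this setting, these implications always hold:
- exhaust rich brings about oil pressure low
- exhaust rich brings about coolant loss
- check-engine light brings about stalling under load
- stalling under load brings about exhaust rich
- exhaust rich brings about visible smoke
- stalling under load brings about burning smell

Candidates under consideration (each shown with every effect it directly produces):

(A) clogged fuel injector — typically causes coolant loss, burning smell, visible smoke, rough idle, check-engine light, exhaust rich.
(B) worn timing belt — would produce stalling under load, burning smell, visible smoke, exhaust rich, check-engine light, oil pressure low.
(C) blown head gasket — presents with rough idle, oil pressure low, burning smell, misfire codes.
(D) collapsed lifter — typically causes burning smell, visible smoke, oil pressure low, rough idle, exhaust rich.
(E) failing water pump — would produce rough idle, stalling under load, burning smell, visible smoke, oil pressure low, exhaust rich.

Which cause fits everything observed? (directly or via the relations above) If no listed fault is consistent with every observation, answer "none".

A

For each candidate, compare predicted effects to what was observed:
(A) clogged fuel injector — visible smoke yes; rough idle yes; stalling under load yes (through check-engine light → stalling under load); oil pressure low yes (through exhaust rich → oil pressure low); burning smell yes; exhaust rich yes; check-engine light yes
(B) worn timing belt — visible smoke yes; rough idle NO; stalling under load yes; oil pressure low yes; burning smell yes; exhaust rich yes; check-engine light yes
(C) blown head gasket — visible smoke NO; rough idle yes; stalling under load NO; oil pressure low yes; burning smell yes; exhaust rich NO; check-engine light NO
(D) collapsed lifter — does not account for stalling under load, check-engine light
(E) failing water pump — visible smoke yes; rough idle yes; stalling under load yes; oil pressure low yes; burning smell yes; exhaust rich yes; check-engine light NO
(A) alone accounts for all the evidence.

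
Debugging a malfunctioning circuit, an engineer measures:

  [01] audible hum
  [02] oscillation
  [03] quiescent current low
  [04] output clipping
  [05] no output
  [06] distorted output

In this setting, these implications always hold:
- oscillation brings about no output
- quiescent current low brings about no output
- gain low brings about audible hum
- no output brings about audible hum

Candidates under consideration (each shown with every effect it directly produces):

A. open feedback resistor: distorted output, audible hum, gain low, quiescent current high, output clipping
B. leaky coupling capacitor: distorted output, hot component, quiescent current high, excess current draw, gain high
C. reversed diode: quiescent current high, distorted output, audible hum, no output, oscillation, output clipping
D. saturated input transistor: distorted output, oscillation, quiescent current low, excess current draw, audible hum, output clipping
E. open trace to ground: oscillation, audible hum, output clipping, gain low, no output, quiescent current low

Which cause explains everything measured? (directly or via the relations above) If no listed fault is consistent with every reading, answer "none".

D

For each candidate, compare predicted effects to what was observed:
(A) open feedback resistor — audible hum ✓; oscillation ✗; quiescent current low ✗; output clipping ✓; no output ✗; distorted output ✓
(B) leaky coupling capacitor — audible hum ✗; oscillation ✗; quiescent current low ✗; output clipping ✗; no output ✗; distorted output ✓
(C) reversed diode — audible hum ✓; oscillation ✓; quiescent current low ✗; output clipping ✓; no output ✓; distorted output ✓
(D) saturated input transistor — accounts for every observation (no output by quiescent current low → no output)
(E) open trace to ground — audible hum ✓; oscillation ✓; quiescent current low ✓; output clipping ✓; no output ✓; distorted output ✗
(D) is the only candidate with no mismatches.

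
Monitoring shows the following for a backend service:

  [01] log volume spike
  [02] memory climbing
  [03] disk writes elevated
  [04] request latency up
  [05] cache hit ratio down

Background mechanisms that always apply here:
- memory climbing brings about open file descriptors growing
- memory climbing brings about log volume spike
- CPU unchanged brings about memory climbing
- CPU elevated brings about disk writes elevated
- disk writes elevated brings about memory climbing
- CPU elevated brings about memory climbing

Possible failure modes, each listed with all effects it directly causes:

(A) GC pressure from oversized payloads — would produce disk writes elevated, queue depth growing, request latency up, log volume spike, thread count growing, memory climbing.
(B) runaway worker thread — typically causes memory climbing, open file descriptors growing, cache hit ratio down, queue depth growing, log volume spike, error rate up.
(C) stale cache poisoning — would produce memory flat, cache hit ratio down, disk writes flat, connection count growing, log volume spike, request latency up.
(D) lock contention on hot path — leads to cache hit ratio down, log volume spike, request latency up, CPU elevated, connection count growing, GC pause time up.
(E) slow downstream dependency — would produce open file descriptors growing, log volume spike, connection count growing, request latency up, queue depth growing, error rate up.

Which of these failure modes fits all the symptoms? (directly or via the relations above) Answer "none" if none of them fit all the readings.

D

For each candidate, compare predicted effects to what was observed:
(A) GC pressure from oversized payloads — does not account for cache hit ratio down
(B) runaway worker thread — log volume spike +; memory climbing +; disk writes elevated -; request latency up -; cache hit ratio down +
(C) stale cache poisoning — log volume spike +; memory climbing -; disk writes elevated -; request latency up +; cache hit ratio down +
(D) lock contention on hot path — accounts for every observation (memory climbing by CPU elevated → memory climbing)
(E) slow downstream dependency — does not account for memory climbing, disk writes elevated, cache hit ratio down
(D) alone accounts for all the evidence.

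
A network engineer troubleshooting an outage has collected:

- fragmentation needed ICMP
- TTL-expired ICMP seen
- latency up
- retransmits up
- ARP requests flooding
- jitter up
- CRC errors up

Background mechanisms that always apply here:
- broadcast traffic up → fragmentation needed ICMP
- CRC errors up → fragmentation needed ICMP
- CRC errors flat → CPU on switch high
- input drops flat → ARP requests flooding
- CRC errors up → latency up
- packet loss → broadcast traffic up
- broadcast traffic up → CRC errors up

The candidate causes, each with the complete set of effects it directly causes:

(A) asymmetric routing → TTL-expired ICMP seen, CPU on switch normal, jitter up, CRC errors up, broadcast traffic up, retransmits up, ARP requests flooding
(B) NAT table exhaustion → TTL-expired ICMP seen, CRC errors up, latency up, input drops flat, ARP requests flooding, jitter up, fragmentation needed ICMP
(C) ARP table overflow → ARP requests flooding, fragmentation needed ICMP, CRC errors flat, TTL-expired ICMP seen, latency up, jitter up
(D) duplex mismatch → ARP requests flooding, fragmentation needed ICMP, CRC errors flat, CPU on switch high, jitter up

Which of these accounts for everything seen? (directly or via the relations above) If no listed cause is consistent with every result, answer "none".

Per-candidate check:
(A) asymmetric routing — fragmentation needed ICMP ✓ (via broadcast traffic up → fragmentation needed ICMP); TTL-expired ICMP seen ✓; latency up ✓ (via CRC errors up → latency up); retransmits up ✓; ARP requests flooding ✓; jitter up ✓; CRC errors up ✓
(B) NAT table exhaustion — fragmentation needed ICMP ✓; TTL-expired ICMP seen ✓; latency up ✓; retransmits up ✗; ARP requests flooding ✓; jitter up ✓; CRC errors up ✓
(C) ARP table overflow — fails on retransmits up, CRC errors up (predicts CRC errors flat, not CRC errors up)
(D) duplex mismatch — fragmentation needed ICMP ✓; TTL-expired ICMP seen ✗; latency up ✗; retransmits up ✗; ARP requests flooding ✓; jitter up ✓; CRC errors up ✗
(A) is the only candidate with no mismatches.

A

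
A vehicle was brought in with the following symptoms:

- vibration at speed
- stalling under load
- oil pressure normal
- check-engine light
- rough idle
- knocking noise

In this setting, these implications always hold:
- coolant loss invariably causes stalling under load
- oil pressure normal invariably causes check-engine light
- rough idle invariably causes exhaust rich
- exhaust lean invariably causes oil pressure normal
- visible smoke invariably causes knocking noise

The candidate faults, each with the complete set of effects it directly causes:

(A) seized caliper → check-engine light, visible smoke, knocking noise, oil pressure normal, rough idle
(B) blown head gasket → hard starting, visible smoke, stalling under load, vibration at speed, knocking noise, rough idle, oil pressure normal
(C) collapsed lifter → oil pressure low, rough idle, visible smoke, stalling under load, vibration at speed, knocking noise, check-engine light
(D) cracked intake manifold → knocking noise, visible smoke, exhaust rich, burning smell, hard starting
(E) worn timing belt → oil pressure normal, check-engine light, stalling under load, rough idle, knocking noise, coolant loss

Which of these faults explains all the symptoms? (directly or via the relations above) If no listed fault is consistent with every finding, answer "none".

B

For each candidate, compare predicted effects to what was observed:
(A) seized caliper — does not account for vibration at speed, stalling under load
(B) blown head gasket — accounts for every observation (check-engine light via oil pressure normal → check-engine light)
(C) collapsed lifter — vibration at speed ✓; stalling under load ✓; oil pressure normal ✗; check-engine light ✓; rough idle ✓; knocking noise ✓
(D) cracked intake manifold — vibration at speed ✗; stalling under load ✗; oil pressure normal ✗; check-engine light ✗; rough idle ✗; knocking noise ✓
(E) worn timing belt — vibration at speed ✗; stalling under load ✓; oil pressure normal ✓; check-engine light ✓; rough idle ✓; knocking noise ✓
(B) is the only candidate with no mismatches.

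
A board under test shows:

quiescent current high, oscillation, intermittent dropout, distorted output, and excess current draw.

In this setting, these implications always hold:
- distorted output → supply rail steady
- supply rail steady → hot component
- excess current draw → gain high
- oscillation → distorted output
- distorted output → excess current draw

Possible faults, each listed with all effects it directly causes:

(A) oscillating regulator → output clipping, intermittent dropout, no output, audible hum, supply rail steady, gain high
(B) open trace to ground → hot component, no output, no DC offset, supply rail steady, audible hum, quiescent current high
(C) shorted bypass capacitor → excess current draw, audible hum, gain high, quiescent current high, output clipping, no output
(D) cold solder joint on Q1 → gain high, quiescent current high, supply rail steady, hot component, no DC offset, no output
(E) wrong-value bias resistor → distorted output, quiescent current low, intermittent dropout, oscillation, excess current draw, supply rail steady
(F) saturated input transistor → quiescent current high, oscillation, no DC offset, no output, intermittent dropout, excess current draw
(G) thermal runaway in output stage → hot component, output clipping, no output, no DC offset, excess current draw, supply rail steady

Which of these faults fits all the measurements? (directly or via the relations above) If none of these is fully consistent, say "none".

For each candidate, compare predicted effects to what was observed:
(A) oscillating regulator — quiescent current high miss; oscillation miss; intermittent dropout match; distorted output miss; excess current draw miss
(B) open trace to ground — does not account for oscillation, intermittent dropout, distorted output, excess current draw
(C) shorted bypass capacitor — quiescent current high match; oscillation miss; intermittent dropout miss; distorted output miss; excess current draw match
(D) cold solder joint on Q1 — quiescent current high match; oscillation miss; intermittent dropout miss; distorted output miss; excess current draw miss
(E) wrong-value bias resistor — fails on quiescent current high (predicts quiescent current low, not quiescent current high)
(F) saturated input transistor — accounts for every observation (distorted output via oscillation → distorted output)
(G) thermal runaway in output stage — does not account for quiescent current high, oscillation, intermittent dropout, distorted output
(F) alone accounts for all the evidence.

F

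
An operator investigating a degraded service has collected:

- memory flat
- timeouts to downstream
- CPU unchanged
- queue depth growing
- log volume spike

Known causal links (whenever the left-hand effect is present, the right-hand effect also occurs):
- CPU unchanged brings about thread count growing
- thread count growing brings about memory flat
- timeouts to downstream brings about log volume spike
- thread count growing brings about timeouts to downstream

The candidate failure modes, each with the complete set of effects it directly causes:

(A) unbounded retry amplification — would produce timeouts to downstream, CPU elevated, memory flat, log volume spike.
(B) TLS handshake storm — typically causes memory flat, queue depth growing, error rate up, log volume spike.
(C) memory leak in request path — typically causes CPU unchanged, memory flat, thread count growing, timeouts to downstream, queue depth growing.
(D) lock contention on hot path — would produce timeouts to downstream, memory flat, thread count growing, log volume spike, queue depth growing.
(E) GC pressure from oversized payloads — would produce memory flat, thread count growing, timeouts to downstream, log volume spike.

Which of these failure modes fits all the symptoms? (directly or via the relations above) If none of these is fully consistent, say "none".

Testing each hypothesis:
(A) unbounded retry amplification — memory flat match; timeouts to downstream match; CPU unchanged miss; queue depth growing miss; log volume spike match
(B) TLS handshake storm — memory flat match; timeouts to downstream miss; CPU unchanged miss; queue depth growing match; log volume spike match
(C) memory leak in request path — accounts for every observation (log volume spike by timeouts to downstream → log volume spike)
(D) lock contention on hot path — does not account for CPU unchanged
(E) GC pressure from oversized payloads — memory flat match; timeouts to downstream match; CPU unchanged miss; queue depth growing miss; log volume spike match
(C) is the only candidate with no mismatches.

C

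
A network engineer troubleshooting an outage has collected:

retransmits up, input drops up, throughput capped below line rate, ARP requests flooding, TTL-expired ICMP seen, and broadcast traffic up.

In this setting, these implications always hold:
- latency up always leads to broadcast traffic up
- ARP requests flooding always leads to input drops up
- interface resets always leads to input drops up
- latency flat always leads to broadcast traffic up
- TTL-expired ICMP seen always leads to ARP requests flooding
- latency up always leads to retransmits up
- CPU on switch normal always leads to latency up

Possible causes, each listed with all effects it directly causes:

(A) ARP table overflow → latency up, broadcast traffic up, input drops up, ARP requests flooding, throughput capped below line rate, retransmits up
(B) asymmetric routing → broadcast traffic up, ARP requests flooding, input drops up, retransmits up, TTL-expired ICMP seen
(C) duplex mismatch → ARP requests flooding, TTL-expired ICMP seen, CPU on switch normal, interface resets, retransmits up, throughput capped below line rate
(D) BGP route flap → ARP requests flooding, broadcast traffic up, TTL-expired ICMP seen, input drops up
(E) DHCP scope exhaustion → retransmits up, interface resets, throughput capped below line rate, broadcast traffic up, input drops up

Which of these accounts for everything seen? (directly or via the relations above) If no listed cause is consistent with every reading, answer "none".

Per-candidate check:
(A) ARP table overflow — retransmits up +; input drops up +; throughput capped below line rate +; ARP requests flooding +; TTL-expired ICMP seen -; broadcast traffic up +
(B) asymmetric routing — retransmits up +; input drops up +; throughput capped below line rate -; ARP requests flooding +; TTL-expired ICMP seen +; broadcast traffic up +
(C) duplex mismatch — retransmits up +; input drops up + (by interface resets → input drops up); throughput capped below line rate +; ARP requests flooding +; TTL-expired ICMP seen +; broadcast traffic up + (by CPU on switch normal → latency up → broadcast traffic up)
(D) BGP route flap — retransmits up -; input drops up +; throughput capped below line rate -; ARP requests flooding +; TTL-expired ICMP seen +; broadcast traffic up +
(E) DHCP scope exhaustion — does not account for ARP requests flooding, TTL-expired ICMP seen
(C) is the only candidate with no mismatches.

C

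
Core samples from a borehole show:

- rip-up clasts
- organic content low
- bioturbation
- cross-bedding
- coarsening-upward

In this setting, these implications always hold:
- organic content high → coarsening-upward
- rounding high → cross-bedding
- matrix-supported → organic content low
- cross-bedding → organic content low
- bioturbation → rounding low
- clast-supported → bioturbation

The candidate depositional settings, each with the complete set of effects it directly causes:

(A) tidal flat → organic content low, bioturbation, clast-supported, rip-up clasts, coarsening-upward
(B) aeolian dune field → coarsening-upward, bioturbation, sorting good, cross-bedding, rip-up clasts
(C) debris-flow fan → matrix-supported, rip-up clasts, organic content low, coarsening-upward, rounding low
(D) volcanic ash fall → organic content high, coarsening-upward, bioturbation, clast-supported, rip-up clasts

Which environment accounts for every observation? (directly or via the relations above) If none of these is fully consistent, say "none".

B

Checking each candidate against the observations:
(A) tidal flat — does not account for cross-bedding
(B) aeolian dune field — rip-up clasts yes; organic content low yes (by cross-bedding → organic content low); bioturbation yes; cross-bedding yes; coarsening-upward yes
(C) debris-flow fan — does not account for bioturbation, cross-bedding
(D) volcanic ash fall — rip-up clasts yes; organic content low NO; bioturbation yes; cross-bedding NO; coarsening-upward yes
(B) alone accounts for all the evidence.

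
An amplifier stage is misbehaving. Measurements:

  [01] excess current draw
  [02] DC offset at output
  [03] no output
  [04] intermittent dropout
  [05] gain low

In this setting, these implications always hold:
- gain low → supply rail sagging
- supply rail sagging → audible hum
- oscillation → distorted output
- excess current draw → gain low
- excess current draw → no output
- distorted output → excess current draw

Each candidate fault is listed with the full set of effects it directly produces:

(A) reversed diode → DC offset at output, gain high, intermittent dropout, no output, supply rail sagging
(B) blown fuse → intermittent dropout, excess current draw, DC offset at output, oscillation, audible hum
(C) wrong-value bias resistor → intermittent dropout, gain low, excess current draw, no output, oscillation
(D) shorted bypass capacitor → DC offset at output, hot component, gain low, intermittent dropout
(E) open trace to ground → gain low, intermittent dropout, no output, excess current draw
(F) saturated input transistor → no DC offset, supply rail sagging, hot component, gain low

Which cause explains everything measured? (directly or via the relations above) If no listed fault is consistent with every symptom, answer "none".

B

Checking each candidate against the observations:
(A) reversed diode — fails on excess current draw, gain low (predicts gain high, not gain low)
(B) blown fuse — excess current draw +; DC offset at output +; no output + (via excess current draw → no output); intermittent dropout +; gain low + (via excess current draw → gain low)
(C) wrong-value bias resistor — does not account for DC offset at output
(D) shorted bypass capacitor — does not account for excess current draw, no output
(E) open trace to ground — excess current draw +; DC offset at output -; no output +; intermittent dropout +; gain low +
(F) saturated input transistor — excess current draw -; DC offset at output -; no output -; intermittent dropout -; gain low +
Only (B) is consistent with every observation.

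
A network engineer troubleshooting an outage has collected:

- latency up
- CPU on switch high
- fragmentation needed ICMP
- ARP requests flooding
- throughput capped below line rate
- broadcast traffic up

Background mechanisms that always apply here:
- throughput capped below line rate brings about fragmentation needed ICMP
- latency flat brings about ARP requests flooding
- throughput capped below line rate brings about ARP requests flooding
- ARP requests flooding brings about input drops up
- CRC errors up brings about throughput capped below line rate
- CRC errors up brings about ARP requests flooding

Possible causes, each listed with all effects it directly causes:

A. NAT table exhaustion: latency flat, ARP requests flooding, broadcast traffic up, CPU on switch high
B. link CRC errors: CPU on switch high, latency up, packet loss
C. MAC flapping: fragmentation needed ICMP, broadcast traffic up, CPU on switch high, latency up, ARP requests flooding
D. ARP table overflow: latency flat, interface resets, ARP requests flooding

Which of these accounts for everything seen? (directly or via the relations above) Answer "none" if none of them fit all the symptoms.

For each candidate, compare predicted effects to what was observed:
(A) NAT table exhaustion — fails on latency up, fragmentation needed ICMP, throughput capped below line rate (predicts latency flat, not latency up)
(B) link CRC errors — does not account for fragmentation needed ICMP, ARP requests flooding, throughput capped below line rate, broadcast traffic up
(C) MAC flapping — latency up +; CPU on switch high +; fragmentation needed ICMP +; ARP requests flooding +; throughput capped below line rate -; broadcast traffic up +
(D) ARP table overflow — fails on latency up, CPU on switch high, fragmentation needed ICMP, throughput capped below line rate, broadcast traffic up (predicts latency flat, not latency up)
None of the listed candidates fits everything.

none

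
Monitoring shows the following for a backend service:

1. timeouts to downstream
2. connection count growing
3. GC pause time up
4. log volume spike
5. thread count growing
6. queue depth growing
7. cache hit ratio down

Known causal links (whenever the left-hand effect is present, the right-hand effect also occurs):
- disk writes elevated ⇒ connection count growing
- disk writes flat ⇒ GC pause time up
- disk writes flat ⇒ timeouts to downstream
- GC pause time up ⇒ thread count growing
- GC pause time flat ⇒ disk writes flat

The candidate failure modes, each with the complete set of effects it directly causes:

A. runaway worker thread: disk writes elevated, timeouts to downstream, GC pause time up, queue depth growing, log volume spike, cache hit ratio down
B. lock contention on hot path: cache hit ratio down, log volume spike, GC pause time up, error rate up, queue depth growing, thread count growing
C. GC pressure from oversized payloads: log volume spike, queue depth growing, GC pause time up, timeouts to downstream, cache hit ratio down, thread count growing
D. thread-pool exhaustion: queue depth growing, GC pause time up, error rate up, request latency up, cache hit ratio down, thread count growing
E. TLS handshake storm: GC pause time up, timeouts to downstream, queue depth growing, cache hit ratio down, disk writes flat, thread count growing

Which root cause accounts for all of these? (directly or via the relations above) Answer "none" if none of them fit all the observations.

A

For each candidate, compare predicted effects to what was observed:
(A) runaway worker thread — timeouts to downstream match; connection count growing match (via disk writes elevated → connection count growing); GC pause time up match; log volume spike match; thread count growing match (via GC pause time up → thread count growing); queue depth growing match; cache hit ratio down match
(B) lock contention on hot path — does not account for timeouts to downstream, connection count growing
(C) GC pressure from oversized payloads — timeouts to downstream match; connection count growing miss; GC pause time up match; log volume spike match; thread count growing match; queue depth growing match; cache hit ratio down match
(D) thread-pool exhaustion — does not account for timeouts to downstream, connection count growing, log volume spike
(E) TLS handshake storm — timeouts to downstream match; connection count growing miss; GC pause time up match; log volume spike miss; thread count growing match; queue depth growing match; cache hit ratio down match
(A) is the only candidate with no mismatches.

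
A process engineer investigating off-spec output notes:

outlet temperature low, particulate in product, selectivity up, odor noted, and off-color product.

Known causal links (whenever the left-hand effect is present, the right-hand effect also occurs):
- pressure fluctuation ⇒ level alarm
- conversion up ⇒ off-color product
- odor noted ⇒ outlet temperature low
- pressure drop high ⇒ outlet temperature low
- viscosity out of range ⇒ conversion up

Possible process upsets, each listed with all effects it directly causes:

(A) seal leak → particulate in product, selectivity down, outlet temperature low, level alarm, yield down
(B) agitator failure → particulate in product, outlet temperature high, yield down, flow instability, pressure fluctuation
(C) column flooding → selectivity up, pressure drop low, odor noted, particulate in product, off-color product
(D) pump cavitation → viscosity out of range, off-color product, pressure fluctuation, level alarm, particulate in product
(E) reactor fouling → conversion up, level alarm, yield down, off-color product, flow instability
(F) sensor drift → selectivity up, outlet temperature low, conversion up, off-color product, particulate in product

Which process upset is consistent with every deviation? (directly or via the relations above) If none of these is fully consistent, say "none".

C

For each candidate, compare predicted effects to what was observed:
(A) seal leak — outlet temperature low ✓; particulate in product ✓; selectivity up ✗; odor noted ✗; off-color product ✗
(B) agitator failure — fails on outlet temperature low, selectivity up, odor noted, off-color product (predicts outlet temperature high, not outlet temperature low)
(C) column flooding — outlet temperature low ✓ (via odor noted → outlet temperature low); particulate in product ✓; selectivity up ✓; odor noted ✓; off-color product ✓
(D) pump cavitation — does not account for outlet temperature low, selectivity up, odor noted
(E) reactor fouling — outlet temperature low ✗; particulate in product ✗; selectivity up ✗; odor noted ✗; off-color product ✓
(F) sensor drift — does not account for odor noted
(C) is the only candidate with no mismatches.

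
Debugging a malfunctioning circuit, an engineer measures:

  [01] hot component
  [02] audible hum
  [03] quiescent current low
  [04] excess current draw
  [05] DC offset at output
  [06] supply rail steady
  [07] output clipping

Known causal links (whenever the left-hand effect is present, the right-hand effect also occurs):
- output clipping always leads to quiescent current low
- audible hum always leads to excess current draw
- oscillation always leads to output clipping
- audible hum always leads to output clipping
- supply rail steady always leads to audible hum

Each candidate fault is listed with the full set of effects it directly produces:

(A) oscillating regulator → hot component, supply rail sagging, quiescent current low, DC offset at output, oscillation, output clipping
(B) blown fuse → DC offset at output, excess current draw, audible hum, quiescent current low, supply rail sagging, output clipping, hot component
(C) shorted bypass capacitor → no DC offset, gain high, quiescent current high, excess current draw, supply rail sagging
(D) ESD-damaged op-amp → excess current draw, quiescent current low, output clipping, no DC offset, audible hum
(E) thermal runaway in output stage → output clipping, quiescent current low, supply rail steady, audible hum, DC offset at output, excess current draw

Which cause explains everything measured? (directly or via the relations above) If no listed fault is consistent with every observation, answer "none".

none

Testing each hypothesis:
(A) oscillating regulator — hot component +; audible hum -; quiescent current low +; excess current draw -; DC offset at output +; supply rail steady -; output clipping +
(B) blown fuse — fails on supply rail steady (predicts supply rail sagging, not supply rail steady)
(C) shorted bypass capacitor — hot component -; audible hum -; quiescent current low -; excess current draw +; DC offset at output -; supply rail steady -; output clipping -
(D) ESD-damaged op-amp — fails on hot component, DC offset at output, supply rail steady (predicts no DC offset, not DC offset at output)
(E) thermal runaway in output stage — hot component -; audible hum +; quiescent current low +; excess current draw +; DC offset at output +; supply rail steady +; output clipping +
No candidate is consistent with all observations.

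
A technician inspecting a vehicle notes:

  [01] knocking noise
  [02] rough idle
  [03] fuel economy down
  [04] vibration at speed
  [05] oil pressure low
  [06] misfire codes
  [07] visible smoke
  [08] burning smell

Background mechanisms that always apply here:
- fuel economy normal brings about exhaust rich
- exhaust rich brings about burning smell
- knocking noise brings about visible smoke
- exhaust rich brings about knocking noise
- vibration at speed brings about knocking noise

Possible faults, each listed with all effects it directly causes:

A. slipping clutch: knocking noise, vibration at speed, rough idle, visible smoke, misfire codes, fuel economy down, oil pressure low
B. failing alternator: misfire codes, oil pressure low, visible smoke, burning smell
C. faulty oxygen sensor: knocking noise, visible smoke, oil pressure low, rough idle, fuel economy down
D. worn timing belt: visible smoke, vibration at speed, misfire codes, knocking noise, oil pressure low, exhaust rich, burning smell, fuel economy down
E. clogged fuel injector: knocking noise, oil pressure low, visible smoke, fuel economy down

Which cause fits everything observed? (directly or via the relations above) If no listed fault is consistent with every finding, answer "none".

none

Per-candidate check:
(A) slipping clutch — knocking noise +; rough idle +; fuel economy down +; vibration at speed +; oil pressure low +; misfire codes +; visible smoke +; burning smell -
(B) failing alternator — knocking noise -; rough idle -; fuel economy down -; vibration at speed -; oil pressure low +; misfire codes +; visible smoke +; burning smell +
(C) faulty oxygen sensor — knocking noise +; rough idle +; fuel economy down +; vibration at speed -; oil pressure low +; misfire codes -; visible smoke +; burning smell -
(D) worn timing belt — does not account for rough idle
(E) clogged fuel injector — does not account for rough idle, vibration at speed, misfire codes, burning smell
Every candidate fails on at least one observation.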